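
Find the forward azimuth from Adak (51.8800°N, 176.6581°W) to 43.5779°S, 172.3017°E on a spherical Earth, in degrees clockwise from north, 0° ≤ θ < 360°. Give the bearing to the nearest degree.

188°

Δλ = 172.3017 − -176.6581 = 348.9598°; wrapped into (−180°, 180°]: -11.0402°.
θ = atan2( sin Δλ · cos φ₂ , cos φ₁ · sin φ₂ − sin φ₁ · cos φ₂ · cos Δλ )
  = atan2(-0.13873, -0.98492) = -171.982° → normalised to [0°, 360°): 188.018°.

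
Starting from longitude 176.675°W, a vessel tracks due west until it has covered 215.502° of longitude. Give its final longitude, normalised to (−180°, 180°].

32.177°W

Start at -176.675°; shift −215.502° → -392.177°.
-392.177° lies outside (−180°, 180°]; add 360° → -32.177°.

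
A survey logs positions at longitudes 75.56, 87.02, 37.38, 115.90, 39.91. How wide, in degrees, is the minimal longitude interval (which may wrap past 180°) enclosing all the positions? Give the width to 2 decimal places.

Sort the longitudes: +37.38°, +39.91°, +75.56°, +87.02°, +115.90°.
Eastward gaps between consecutive values (wrapping around): 2.53°, 35.65°, 11.46°, 28.88°, 281.48°.
Largest gap = 281.48° ⇒ minimal covering band is its complement: 360° − 281.48° = 78.52°.
Band runs from +37.38° eastward to +115.90°.

78.52°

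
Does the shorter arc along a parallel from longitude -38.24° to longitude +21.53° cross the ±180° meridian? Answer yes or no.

No

Signed shortest Δλ = ((21.53 − -38.24 + 180) mod 360) − 180 = 59.77°.
Going east by 59.77° from -38.24° reaches +21.53° without touching 180°.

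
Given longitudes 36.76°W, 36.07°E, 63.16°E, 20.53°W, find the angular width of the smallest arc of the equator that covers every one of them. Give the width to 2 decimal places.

Sort the longitudes: -36.76°, -20.53°, +36.07°, +63.16°.
Eastward gaps between consecutive values (wrapping around): 16.23°, 56.60°, 27.09°, 260.08°.
Largest gap = 260.08° ⇒ minimal covering band is its complement: 360° − 260.08° = 99.92°.
Band runs from -36.76° eastward to +63.16°.

99.92°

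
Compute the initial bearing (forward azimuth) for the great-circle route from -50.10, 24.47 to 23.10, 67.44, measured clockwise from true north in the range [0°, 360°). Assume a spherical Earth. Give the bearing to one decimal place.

39.2°

Δλ = 67.44 − 24.47 = 42.97°.
θ = atan2( sin Δλ · cos φ₂ , cos φ₁ · sin φ₂ − sin φ₁ · cos φ₂ · cos Δλ )
  = atan2(0.62696, 0.76800) = 39.227° → normalised to [0°, 360°): 39.227°.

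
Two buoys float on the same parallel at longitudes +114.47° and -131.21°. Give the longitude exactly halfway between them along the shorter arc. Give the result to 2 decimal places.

+171.63°

Signed shortest Δλ from +114.47° to -131.21° is +114.32°.
Midpoint longitude = +114.47° + (+114.32°)/2 = +114.47° + 57.16° = +171.63°.
(The naïve average (+114.47 + -131.21)/2 = -8.37° is on the wrong side of the globe.)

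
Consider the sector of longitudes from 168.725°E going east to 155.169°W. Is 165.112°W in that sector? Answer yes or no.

Band width going east from +168.725° to -155.169°: ((-155.169 − 168.725) mod 360) = 36.106°.
Offset of -165.112° east of the west edge: ((-165.112 − 168.725) mod 360) = 26.163°.
26.163° ≤ 36.106° ⇒ inside.

Yes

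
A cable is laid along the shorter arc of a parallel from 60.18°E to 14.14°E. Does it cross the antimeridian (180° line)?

Signed shortest Δλ = ((14.14 − 60.18 + 180) mod 360) − 180 = -46.04°.
Going west by 46.04° from +60.18° reaches +14.14° without touching 180°.

No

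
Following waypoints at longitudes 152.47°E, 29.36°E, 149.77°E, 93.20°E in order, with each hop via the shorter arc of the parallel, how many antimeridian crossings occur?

0

Leg 1: +152.47° → +29.36°, shortest Δλ = -123.11° (west) — does not cross 180°.
Leg 2: +29.36° → +149.77°, shortest Δλ = 120.41° (east) — does not cross 180°.
Leg 3: +149.77° → +93.20°, shortest Δλ = -56.57° (west) — does not cross 180°.
Total crossings: 0.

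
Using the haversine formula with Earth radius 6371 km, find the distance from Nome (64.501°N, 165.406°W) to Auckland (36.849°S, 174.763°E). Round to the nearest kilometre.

11403 km

Δλ = 174.763 − -165.406 = 340.169°; wrapped into (−180°, 180°]: -19.831°.
Δφ = -36.849 − 64.501 = -101.350°.
a = sin²(Δφ/2) + cos φ₁ · cos φ₂ · sin²(Δλ/2) = 0.608616.
c = 2·atan2(√a, √(1−a)) = 1.78977 rad → d = 6371·c ≈ 11402.64 km.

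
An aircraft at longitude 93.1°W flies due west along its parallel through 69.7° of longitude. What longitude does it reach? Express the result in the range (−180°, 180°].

Start at -93.1°; shift −69.7° → -162.8°.
-162.8° already lies in (−180°, 180°].

162.8°W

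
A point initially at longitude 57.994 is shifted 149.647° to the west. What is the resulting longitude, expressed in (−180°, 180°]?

-91.653°

Start at +57.994°; shift −149.647° → -91.653°.
-91.653° already lies in (−180°, 180°].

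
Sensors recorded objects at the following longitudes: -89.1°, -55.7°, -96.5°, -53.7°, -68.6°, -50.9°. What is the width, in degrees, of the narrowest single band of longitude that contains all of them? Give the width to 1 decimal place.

45.6°

Sort the longitudes: -96.5°, -89.1°, -68.6°, -55.7°, -53.7°, -50.9°.
Eastward gaps between consecutive values (wrapping around): 7.4°, 20.5°, 12.9°, 2.0°, 2.8°, 314.4°.
Largest gap = 314.4° ⇒ minimal covering band is its complement: 360° − 314.4° = 45.6°.
Band runs from -96.5° eastward to -50.9°.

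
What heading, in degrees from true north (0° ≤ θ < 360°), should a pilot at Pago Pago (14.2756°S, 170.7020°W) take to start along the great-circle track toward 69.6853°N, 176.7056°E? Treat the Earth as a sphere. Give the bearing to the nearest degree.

Δλ = 176.7056 − -170.7020 = 347.4076°; wrapped into (−180°, 180°]: -12.5924°.
θ = atan2( sin Δλ · cos φ₂ , cos φ₁ · sin φ₂ − sin φ₁ · cos φ₂ · cos Δλ )
  = atan2(-0.07569, 0.99239) = -4.361° → normalised to [0°, 360°): 355.639°.

356°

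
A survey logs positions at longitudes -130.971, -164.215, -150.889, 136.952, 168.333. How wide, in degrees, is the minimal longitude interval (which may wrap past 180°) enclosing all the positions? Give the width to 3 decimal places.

92.077°

Sort the longitudes: -164.215°, -150.889°, -130.971°, +136.952°, +168.333°.
Eastward gaps between consecutive values (wrapping around): 13.326°, 19.918°, 267.923°, 31.381°, 27.452°.
Largest gap = 267.923° ⇒ minimal covering band is its complement: 360° − 267.923° = 92.077°.
Band runs from +136.952° eastward to -130.971°, crossing the antimeridian.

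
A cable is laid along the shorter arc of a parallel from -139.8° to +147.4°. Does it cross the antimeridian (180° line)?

Yes

Naïve |147.4 − -139.8| = 287.2° > 180°, so the shorter arc goes the other way round — across 180°.
Signed shortest Δλ = ((147.4 − -139.8 + 180) mod 360) − 180 = -72.8°.
Going west by 72.8° from -139.8° passes through 180° before reaching +147.4°.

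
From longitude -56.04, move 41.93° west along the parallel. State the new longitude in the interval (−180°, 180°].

-97.97°

Start at -56.04°; shift −41.93° → -97.97°.
-97.97° already lies in (−180°, 180°].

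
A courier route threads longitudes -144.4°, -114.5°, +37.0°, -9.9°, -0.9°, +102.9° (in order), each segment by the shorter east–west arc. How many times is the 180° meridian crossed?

Leg 1: -144.4° → -114.5°, shortest Δλ = 29.9° (east) — does not cross 180°.
Leg 2: -114.5° → +37.0°, shortest Δλ = 151.5° (east) — does not cross 180°.
Leg 3: +37.0° → -9.9°, shortest Δλ = -46.9° (west) — does not cross 180°.
Leg 4: -9.9° → -0.9°, shortest Δλ = 9.0° (east) — does not cross 180°.
Leg 5: -0.9° → +102.9°, shortest Δλ = 103.8° (east) — does not cross 180°.
Total crossings: 0.

0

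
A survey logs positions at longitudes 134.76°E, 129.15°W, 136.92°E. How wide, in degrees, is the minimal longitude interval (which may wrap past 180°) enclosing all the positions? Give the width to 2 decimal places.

Sort the longitudes: -129.15°, +134.76°, +136.92°.
Eastward gaps between consecutive values (wrapping around): 263.91°, 2.16°, 93.93°.
Largest gap = 263.91° ⇒ minimal covering band is its complement: 360° − 263.91° = 96.09°.
Band runs from +134.76° eastward to -129.15°, crossing the antimeridian.

96.09°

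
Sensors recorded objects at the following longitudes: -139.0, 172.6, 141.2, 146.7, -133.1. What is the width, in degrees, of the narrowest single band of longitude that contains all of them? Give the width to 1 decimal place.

Sort the longitudes: -139.0°, -133.1°, +141.2°, +146.7°, +172.6°.
Eastward gaps between consecutive values (wrapping around): 5.9°, 274.3°, 5.5°, 25.9°, 48.4°.
Largest gap = 274.3° ⇒ minimal covering band is its complement: 360° − 274.3° = 85.7°.
Band runs from +141.2° eastward to -133.1°, crossing the antimeridian.

85.7°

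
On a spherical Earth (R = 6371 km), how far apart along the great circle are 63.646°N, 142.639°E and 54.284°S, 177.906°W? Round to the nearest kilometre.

Δλ = -177.906 − 142.639 = -320.545°; wrapped into (−180°, 180°]: 39.455°.
Δφ = -54.284 − 63.646 = -117.930°.
a = sin²(Δφ/2) + cos φ₁ · cos φ₂ · sin²(Δλ/2) = 0.763723.
c = 2·atan2(√a, √(1−a)) = 2.12639 rad → d = 6371·c ≈ 13547.21 km.

13547 km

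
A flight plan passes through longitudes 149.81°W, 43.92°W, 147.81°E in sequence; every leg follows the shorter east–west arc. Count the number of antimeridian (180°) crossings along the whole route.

1

Leg 1: -149.81° → -43.92°, shortest Δλ = 105.89° (east) — does not cross 180°.
Leg 2: -43.92° → +147.81°, shortest Δλ = -168.27° (west) — crosses 180°.
Total crossings: 1.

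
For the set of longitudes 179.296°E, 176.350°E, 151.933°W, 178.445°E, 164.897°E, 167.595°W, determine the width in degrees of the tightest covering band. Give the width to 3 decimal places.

Sort the longitudes: -167.595°, -151.933°, +164.897°, +176.350°, +178.445°, +179.296°.
Eastward gaps between consecutive values (wrapping around): 15.662°, 316.830°, 11.453°, 2.095°, 0.851°, 13.109°.
Largest gap = 316.830° ⇒ minimal covering band is its complement: 360° − 316.830° = 43.170°.
Band runs from +164.897° eastward to -151.933°, crossing the antimeridian.

43.170°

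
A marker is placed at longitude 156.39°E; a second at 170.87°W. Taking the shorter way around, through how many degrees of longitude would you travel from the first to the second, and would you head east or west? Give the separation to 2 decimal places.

Raw difference: -170.87 − 156.39 = -327.26°.
Normalise into (−180°, 180°]: -327.26° + 360° = 32.74°.
Positive ⇒ the second point lies to the east; separation 32.74°.

32.74° east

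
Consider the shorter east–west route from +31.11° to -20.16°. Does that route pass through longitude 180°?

No

Signed shortest Δλ = ((-20.16 − 31.11 + 180) mod 360) − 180 = -51.27°.
Going west by 51.27° from +31.11° reaches -20.16° without touching 180°.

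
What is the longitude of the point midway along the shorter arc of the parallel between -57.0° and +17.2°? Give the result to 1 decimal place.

-19.9°

Signed shortest Δλ from -57.0° to +17.2° is +74.2°.
Midpoint longitude = -57.0° + (+74.2°)/2 = -57.0° + 37.1° = -19.9°.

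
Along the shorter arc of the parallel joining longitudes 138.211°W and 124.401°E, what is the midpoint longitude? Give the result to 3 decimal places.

Signed shortest Δλ from -138.211° to +124.401° is -97.388°.
Midpoint longitude = -138.211° + (-97.388°)/2 = -138.211° − 48.694° = -186.905°.
Normalise into (−180°, 180°]: +173.095°.
(The naïve average (-138.211 + +124.401)/2 = -6.905° is on the wrong side of the globe.)

173.095°E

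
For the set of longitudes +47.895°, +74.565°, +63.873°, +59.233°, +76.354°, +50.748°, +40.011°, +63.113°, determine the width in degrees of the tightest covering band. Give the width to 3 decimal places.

Sort the longitudes: +40.011°, +47.895°, +50.748°, +59.233°, +63.113°, +63.873°, +74.565°, +76.354°.
Eastward gaps between consecutive values (wrapping around): 7.884°, 2.853°, 8.485°, 3.880°, 0.760°, 10.692°, 1.789°, 323.657°.
Largest gap = 323.657° ⇒ minimal covering band is its complement: 360° − 323.657° = 36.343°.
Band runs from +40.011° eastward to +76.354°.

36.343°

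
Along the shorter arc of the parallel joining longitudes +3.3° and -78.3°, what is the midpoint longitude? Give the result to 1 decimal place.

Signed shortest Δλ from +3.3° to -78.3° is -81.6°.
Midpoint longitude = +3.3° + (-81.6°)/2 = +3.3° − 40.8° = -37.5°.

-37.5°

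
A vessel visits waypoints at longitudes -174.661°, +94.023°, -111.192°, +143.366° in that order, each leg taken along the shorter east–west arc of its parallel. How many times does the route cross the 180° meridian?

Leg 1: -174.661° → +94.023°, shortest Δλ = -91.316° (west) — crosses 180°.
Leg 2: +94.023° → -111.192°, shortest Δλ = 154.785° (east) — crosses 180°.
Leg 3: -111.192° → +143.366°, shortest Δλ = -105.442° (west) — crosses 180°.
Total crossings: 3.

3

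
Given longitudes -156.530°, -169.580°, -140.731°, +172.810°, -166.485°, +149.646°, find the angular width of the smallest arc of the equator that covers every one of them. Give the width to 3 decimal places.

Sort the longitudes: -169.580°, -166.485°, -156.530°, -140.731°, +149.646°, +172.810°.
Eastward gaps between consecutive values (wrapping around): 3.095°, 9.955°, 15.799°, 290.377°, 23.164°, 17.610°.
Largest gap = 290.377° ⇒ minimal covering band is its complement: 360° − 290.377° = 69.623°.
Band runs from +149.646° eastward to -140.731°, crossing the antimeridian.

69.623°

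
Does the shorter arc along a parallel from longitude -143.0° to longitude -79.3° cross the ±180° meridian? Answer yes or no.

No

Signed shortest Δλ = ((-79.3 − -143.0 + 180) mod 360) − 180 = 63.7°.
Going east by 63.7° from -143.0° reaches -79.3° without touching 180°.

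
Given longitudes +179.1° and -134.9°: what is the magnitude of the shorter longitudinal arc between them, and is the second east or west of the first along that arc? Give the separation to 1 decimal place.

Raw difference: -134.9 − 179.1 = -314.0°.
Normalise into (−180°, 180°]: -314.0° + 360° = 46.0°.
Positive ⇒ the second point lies to the east; separation 46.0°.

46.0° east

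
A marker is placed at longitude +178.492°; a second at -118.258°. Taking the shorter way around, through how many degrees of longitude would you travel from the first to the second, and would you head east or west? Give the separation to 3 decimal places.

Raw difference: -118.258 − 178.492 = -296.75°.
Normalise into (−180°, 180°]: -296.75° + 360° = 63.25°.
Positive ⇒ the second point lies to the east; separation 63.250°.

63.250° east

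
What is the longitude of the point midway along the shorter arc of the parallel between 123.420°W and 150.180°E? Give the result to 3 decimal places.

166.620°W

Signed shortest Δλ from -123.420° to +150.180° is -86.400°.
Midpoint longitude = -123.420° + (-86.400°)/2 = -123.420° − 43.200° = -166.620°.
(The naïve average (-123.420 + +150.180)/2 = 13.38° is on the wrong side of the globe.)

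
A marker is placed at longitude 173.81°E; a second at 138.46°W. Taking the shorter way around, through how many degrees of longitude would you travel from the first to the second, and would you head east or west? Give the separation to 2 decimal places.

Raw difference: -138.46 − 173.81 = -312.27°.
Normalise into (−180°, 180°]: -312.27° + 360° = 47.73°.
Positive ⇒ the second point lies to the east; separation 47.73°.

47.73° east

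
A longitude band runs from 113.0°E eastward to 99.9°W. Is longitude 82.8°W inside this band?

Band width going east from +113.0° to -99.9°: ((-99.9 − 113.0) mod 360) = 147.1°.
Offset of -82.8° east of the west edge: ((-82.8 − 113.0) mod 360) = 164.2°.
164.2° > 147.1° ⇒ outside.

No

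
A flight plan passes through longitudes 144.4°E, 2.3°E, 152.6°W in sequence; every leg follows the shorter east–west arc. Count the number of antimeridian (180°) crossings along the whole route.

0

Leg 1: +144.4° → +2.3°, shortest Δλ = -142.1° (west) — does not cross 180°.
Leg 2: +2.3° → -152.6°, shortest Δλ = -154.9° (west) — does not cross 180°.
Total crossings: 0.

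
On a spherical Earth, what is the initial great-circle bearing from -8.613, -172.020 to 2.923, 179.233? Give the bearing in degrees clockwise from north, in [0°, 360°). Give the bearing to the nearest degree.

323°

Δλ = 179.233 − -172.020 = 351.253°; wrapped into (−180°, 180°]: -8.747°.
θ = atan2( sin Δλ · cos φ₂ , cos φ₁ · sin φ₂ − sin φ₁ · cos φ₂ · cos Δλ )
  = atan2(-0.15187, 0.19824) = -37.456° → normalised to [0°, 360°): 322.544°.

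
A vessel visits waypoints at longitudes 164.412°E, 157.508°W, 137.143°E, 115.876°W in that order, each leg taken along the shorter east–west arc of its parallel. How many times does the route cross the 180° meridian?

3

Leg 1: +164.412° → -157.508°, shortest Δλ = 38.08° (east) — crosses 180°.
Leg 2: -157.508° → +137.143°, shortest Δλ = -65.349° (west) — crosses 180°.
Leg 3: +137.143° → -115.876°, shortest Δλ = 106.981° (east) — crosses 180°.
Total crossings: 3.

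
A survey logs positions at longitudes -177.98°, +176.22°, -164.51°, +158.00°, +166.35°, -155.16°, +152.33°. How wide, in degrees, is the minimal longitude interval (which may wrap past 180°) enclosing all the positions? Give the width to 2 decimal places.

Sort the longitudes: -177.98°, -164.51°, -155.16°, +152.33°, +158.00°, +166.35°, +176.22°.
Eastward gaps between consecutive values (wrapping around): 13.47°, 9.35°, 307.49°, 5.67°, 8.35°, 9.87°, 5.80°.
Largest gap = 307.49° ⇒ minimal covering band is its complement: 360° − 307.49° = 52.51°.
Band runs from +152.33° eastward to -155.16°, crossing the antimeridian.

52.51°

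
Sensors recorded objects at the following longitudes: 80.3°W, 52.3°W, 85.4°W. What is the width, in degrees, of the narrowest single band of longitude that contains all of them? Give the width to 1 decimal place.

Sort the longitudes: -85.4°, -80.3°, -52.3°.
Eastward gaps between consecutive values (wrapping around): 5.1°, 28.0°, 326.9°.
Largest gap = 326.9° ⇒ minimal covering band is its complement: 360° − 326.9° = 33.1°.
Band runs from -85.4° eastward to -52.3°.

33.1°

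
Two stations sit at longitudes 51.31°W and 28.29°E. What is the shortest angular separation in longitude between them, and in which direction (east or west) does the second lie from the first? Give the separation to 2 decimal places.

79.60° east

Raw difference: 28.29 − -51.31 = 79.6°.
Normalise into (−180°, 180°]: 79.6° stays 79.6°.
Positive ⇒ the second point lies to the east; separation 79.60°.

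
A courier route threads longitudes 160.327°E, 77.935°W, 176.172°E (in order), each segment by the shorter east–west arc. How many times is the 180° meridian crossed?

Leg 1: +160.327° → -77.935°, shortest Δλ = 121.738° (east) — crosses 180°.
Leg 2: -77.935° → +176.172°, shortest Δλ = -105.893° (west) — crosses 180°.
Total crossings: 2.

2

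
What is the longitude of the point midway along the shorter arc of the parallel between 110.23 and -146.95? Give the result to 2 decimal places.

Signed shortest Δλ from +110.23° to -146.95° is +102.82°.
Midpoint longitude = +110.23° + (+102.82°)/2 = +110.23° + 51.41° = +161.64°.
(The naïve average (+110.23 + -146.95)/2 = -18.36° is on the wrong side of the globe.)

+161.64°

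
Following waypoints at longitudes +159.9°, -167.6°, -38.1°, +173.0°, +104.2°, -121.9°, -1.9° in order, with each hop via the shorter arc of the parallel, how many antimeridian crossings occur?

Leg 1: +159.9° → -167.6°, shortest Δλ = 32.5° (east) — crosses 180°.
Leg 2: -167.6° → -38.1°, shortest Δλ = 129.5° (east) — does not cross 180°.
Leg 3: -38.1° → +173.0°, shortest Δλ = -148.9° (west) — crosses 180°.
Leg 4: +173.0° → +104.2°, shortest Δλ = -68.8° (west) — does not cross 180°.
Leg 5: +104.2° → -121.9°, shortest Δλ = 133.9° (east) — crosses 180°.
Leg 6: -121.9° → -1.9°, shortest Δλ = 120.0° (east) — does not cross 180°.
Total crossings: 3.

3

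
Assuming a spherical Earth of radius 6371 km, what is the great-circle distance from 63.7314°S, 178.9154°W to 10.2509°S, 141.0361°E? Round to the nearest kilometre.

6723 km

Δλ = 141.0361 − -178.9154 = 319.9515°; wrapped into (−180°, 180°]: -40.0485°.
Δφ = -10.2509 − -63.7314 = 53.4805°.
a = sin²(Δφ/2) + cos φ₁ · cos φ₂ · sin²(Δλ/2) = 0.253516.
c = 2·atan2(√a, √(1−a)) = 1.05530 rad → d = 6371·c ≈ 6723.31 km.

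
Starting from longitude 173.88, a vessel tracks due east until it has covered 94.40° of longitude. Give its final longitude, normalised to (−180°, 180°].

Start at +173.88°; shift +94.40° → +268.28°.
+268.28° lies outside (−180°, 180°]; subtract 360° → -91.72°.

-91.72°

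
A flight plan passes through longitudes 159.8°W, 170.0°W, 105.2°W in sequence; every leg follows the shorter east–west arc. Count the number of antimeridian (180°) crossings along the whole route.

Leg 1: -159.8° → -170.0°, shortest Δλ = -10.2° (west) — does not cross 180°.
Leg 2: -170.0° → -105.2°, shortest Δλ = 64.8° (east) — does not cross 180°.
Total crossings: 0.

0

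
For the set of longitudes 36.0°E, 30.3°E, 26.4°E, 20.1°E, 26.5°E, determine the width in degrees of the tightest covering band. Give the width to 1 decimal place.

Sort the longitudes: +20.1°, +26.4°, +26.5°, +30.3°, +36.0°.
Eastward gaps between consecutive values (wrapping around): 6.3°, 0.1°, 3.8°, 5.7°, 344.1°.
Largest gap = 344.1° ⇒ minimal covering band is its complement: 360° − 344.1° = 15.9°.
Band runs from +20.1° eastward to +36.0°.

15.9°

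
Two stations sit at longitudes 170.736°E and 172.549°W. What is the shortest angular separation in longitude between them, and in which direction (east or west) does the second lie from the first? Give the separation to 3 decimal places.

Raw difference: -172.549 − 170.736 = -343.285°.
Normalise into (−180°, 180°]: -343.285° + 360° = 16.715°.
Positive ⇒ the second point lies to the east; separation 16.715°.

16.715° east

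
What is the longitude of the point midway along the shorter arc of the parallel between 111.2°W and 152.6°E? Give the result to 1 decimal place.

159.3°W

Signed shortest Δλ from -111.2° to +152.6° is -96.2°.
Midpoint longitude = -111.2° + (-96.2°)/2 = -111.2° − 48.1° = -159.3°.
(The naïve average (-111.2 + +152.6)/2 = 20.7° is on the wrong side of the globe.)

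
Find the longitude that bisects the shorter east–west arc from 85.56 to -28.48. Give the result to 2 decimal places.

Signed shortest Δλ from +85.56° to -28.48° is -114.04°.
Midpoint longitude = +85.56° + (-114.04°)/2 = +85.56° − 57.02° = +28.54°.

+28.54°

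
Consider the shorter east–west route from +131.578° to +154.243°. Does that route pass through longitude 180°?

Signed shortest Δλ = ((154.243 − 131.578 + 180) mod 360) − 180 = 22.665°.
Going east by 22.665° from +131.578° reaches +154.243° without touching 180°.

No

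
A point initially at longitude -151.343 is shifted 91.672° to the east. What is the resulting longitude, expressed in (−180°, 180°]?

-59.671°

Start at -151.343°; shift +91.672° → -59.671°.
-59.671° already lies in (−180°, 180°].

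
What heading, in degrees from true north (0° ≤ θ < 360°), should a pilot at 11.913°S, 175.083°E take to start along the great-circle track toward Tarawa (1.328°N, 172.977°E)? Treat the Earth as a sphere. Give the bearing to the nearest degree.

Δλ = 172.977 − 175.083 = -2.106°.
θ = atan2( sin Δλ · cos φ₂ , cos φ₁ · sin φ₂ − sin φ₁ · cos φ₂ · cos Δλ )
  = atan2(-0.03674, 0.22891) = -9.118° → normalised to [0°, 360°): 350.882°.

351°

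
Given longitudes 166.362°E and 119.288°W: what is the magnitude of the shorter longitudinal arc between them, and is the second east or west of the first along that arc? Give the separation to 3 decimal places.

Raw difference: -119.288 − 166.362 = -285.65°.
Normalise into (−180°, 180°]: -285.65° + 360° = 74.35°.
Positive ⇒ the second point lies to the east; separation 74.350°.

74.350° east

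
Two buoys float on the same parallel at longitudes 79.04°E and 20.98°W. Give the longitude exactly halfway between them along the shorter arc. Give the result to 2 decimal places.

Signed shortest Δλ from +79.04° to -20.98° is -100.02°.
Midpoint longitude = +79.04° + (-100.02°)/2 = +79.04° − 50.01° = +29.03°.

29.03°E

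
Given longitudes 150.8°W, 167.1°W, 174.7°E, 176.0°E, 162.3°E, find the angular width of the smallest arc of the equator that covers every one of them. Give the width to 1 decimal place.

46.9°

Sort the longitudes: -167.1°, -150.8°, +162.3°, +174.7°, +176.0°.
Eastward gaps between consecutive values (wrapping around): 16.3°, 313.1°, 12.4°, 1.3°, 16.9°.
Largest gap = 313.1° ⇒ minimal covering band is its complement: 360° − 313.1° = 46.9°.
Band runs from +162.3° eastward to -150.8°, crossing the antimeridian.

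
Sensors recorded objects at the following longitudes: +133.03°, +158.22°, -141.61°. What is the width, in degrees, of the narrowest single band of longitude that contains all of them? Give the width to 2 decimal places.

Sort the longitudes: -141.61°, +133.03°, +158.22°.
Eastward gaps between consecutive values (wrapping around): 274.64°, 25.19°, 60.17°.
Largest gap = 274.64° ⇒ minimal covering band is its complement: 360° − 274.64° = 85.36°.
Band runs from +133.03° eastward to -141.61°, crossing the antimeridian.

85.36°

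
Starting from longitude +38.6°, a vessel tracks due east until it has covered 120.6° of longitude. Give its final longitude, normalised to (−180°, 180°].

+159.2°

Start at +38.6°; shift +120.6° → +159.2°.
+159.2° already lies in (−180°, 180°].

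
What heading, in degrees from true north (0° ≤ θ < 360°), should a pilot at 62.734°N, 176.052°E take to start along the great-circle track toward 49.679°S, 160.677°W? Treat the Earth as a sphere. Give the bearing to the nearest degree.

164°

Δλ = -160.677 − 176.052 = -336.729°; wrapped into (−180°, 180°]: 23.271°.
θ = atan2( sin Δλ · cos φ₂ , cos φ₁ · sin φ₂ − sin φ₁ · cos φ₂ · cos Δλ )
  = atan2(0.25564, -0.87767) = 163.760° → normalised to [0°, 360°): 163.760°.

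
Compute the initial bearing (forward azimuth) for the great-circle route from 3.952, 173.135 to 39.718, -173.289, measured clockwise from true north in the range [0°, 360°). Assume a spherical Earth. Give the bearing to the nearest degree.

17°

Δλ = -173.289 − 173.135 = -346.424°; wrapped into (−180°, 180°]: 13.576°.
θ = atan2( sin Δλ · cos φ₂ , cos φ₁ · sin φ₂ − sin φ₁ · cos φ₂ · cos Δλ )
  = atan2(0.18056, 0.58596) = 17.126° → normalised to [0°, 360°): 17.126°.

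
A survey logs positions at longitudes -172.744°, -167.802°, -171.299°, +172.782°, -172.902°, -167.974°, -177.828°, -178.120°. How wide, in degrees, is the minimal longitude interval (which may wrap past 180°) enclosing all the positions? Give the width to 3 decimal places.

Sort the longitudes: -178.120°, -177.828°, -172.902°, -172.744°, -171.299°, -167.974°, -167.802°, +172.782°.
Eastward gaps between consecutive values (wrapping around): 0.292°, 4.926°, 0.158°, 1.445°, 3.325°, 0.172°, 340.584°, 9.098°.
Largest gap = 340.584° ⇒ minimal covering band is its complement: 360° − 340.584° = 19.416°.
Band runs from +172.782° eastward to -167.802°, crossing the antimeridian.

19.416°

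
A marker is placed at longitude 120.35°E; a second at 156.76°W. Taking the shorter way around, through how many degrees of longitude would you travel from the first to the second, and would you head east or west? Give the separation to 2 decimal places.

Raw difference: -156.76 − 120.35 = -277.11°.
Normalise into (−180°, 180°]: -277.11° + 360° = 82.89°.
Positive ⇒ the second point lies to the east; separation 82.89°.

82.89° east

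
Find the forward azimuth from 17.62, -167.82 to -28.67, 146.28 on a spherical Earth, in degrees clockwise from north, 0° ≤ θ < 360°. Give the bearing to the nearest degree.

224°

Δλ = 146.28 − -167.82 = 314.10°; wrapped into (−180°, 180°]: -45.90°.
θ = atan2( sin Δλ · cos φ₂ , cos φ₁ · sin φ₂ − sin φ₁ · cos φ₂ · cos Δλ )
  = atan2(-0.63008, -0.64208) = -135.541° → normalised to [0°, 360°): 224.459°.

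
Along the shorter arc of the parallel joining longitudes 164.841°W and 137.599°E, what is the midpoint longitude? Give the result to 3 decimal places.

Signed shortest Δλ from -164.841° to +137.599° is -57.560°.
Midpoint longitude = -164.841° + (-57.560°)/2 = -164.841° − 28.780° = -193.621°.
Normalise into (−180°, 180°]: +166.379°.
(The naïve average (-164.841 + +137.599)/2 = -13.621° is on the wrong side of the globe.)

166.379°E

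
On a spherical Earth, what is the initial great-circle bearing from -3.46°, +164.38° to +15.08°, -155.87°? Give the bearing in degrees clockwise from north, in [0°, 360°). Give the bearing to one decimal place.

Δλ = -155.87 − 164.38 = -320.25°; wrapped into (−180°, 180°]: 39.75°.
θ = atan2( sin Δλ · cos φ₂ , cos φ₁ · sin φ₂ − sin φ₁ · cos φ₂ · cos Δλ )
  = atan2(0.61742, 0.30450) = 63.749° → normalised to [0°, 360°): 63.749°.

63.7°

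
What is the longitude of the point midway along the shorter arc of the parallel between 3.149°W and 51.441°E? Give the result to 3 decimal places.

Signed shortest Δλ from -3.149° to +51.441° is +54.590°.
Midpoint longitude = -3.149° + (+54.590°)/2 = -3.149° + 27.295° = +24.146°.

24.146°E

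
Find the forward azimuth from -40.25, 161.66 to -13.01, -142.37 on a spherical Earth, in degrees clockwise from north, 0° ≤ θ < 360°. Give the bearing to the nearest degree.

77°

Δλ = -142.37 − 161.66 = -304.03°; wrapped into (−180°, 180°]: 55.97°.
θ = atan2( sin Δλ · cos φ₂ , cos φ₁ · sin φ₂ − sin φ₁ · cos φ₂ · cos Δλ )
  = atan2(0.80747, 0.18049) = 77.400° → normalised to [0°, 360°): 77.400°.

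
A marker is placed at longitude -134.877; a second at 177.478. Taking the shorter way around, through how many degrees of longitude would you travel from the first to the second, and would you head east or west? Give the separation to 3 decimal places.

Raw difference: 177.478 − -134.877 = 312.355°.
Normalise into (−180°, 180°]: 312.355° − 360° = -47.645°.
Negative ⇒ the second point lies to the west; separation 47.645°.

47.645° west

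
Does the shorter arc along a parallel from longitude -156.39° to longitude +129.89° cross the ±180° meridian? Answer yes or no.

Yes

Naïve |129.89 − -156.39| = 286.28° > 180°, so the shorter arc goes the other way round — across 180°.
Signed shortest Δλ = ((129.89 − -156.39 + 180) mod 360) − 180 = -73.72°.
Going west by 73.72° from -156.39° passes through 180° before reaching +129.89°.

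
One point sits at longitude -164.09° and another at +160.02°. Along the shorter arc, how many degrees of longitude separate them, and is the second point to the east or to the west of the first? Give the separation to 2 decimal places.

Raw difference: 160.02 − -164.09 = 324.11°.
Normalise into (−180°, 180°]: 324.11° − 360° = -35.89°.
Negative ⇒ the second point lies to the west; separation 35.89°.

35.89° west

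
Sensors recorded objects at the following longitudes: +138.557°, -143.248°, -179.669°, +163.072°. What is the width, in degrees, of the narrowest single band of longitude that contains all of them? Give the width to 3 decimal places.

Sort the longitudes: -179.669°, -143.248°, +138.557°, +163.072°.
Eastward gaps between consecutive values (wrapping around): 36.421°, 281.805°, 24.515°, 17.259°.
Largest gap = 281.805° ⇒ minimal covering band is its complement: 360° − 281.805° = 78.195°.
Band runs from +138.557° eastward to -143.248°, crossing the antimeridian.

78.195°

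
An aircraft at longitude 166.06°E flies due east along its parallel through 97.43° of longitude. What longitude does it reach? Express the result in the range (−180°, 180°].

Start at +166.06°; shift +97.43° → +263.49°.
+263.49° lies outside (−180°, 180°]; subtract 360° → -96.51°.

96.51°W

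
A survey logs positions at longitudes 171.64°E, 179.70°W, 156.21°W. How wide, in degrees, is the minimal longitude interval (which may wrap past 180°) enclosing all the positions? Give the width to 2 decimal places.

Sort the longitudes: -179.70°, -156.21°, +171.64°.
Eastward gaps between consecutive values (wrapping around): 23.49°, 327.85°, 8.66°.
Largest gap = 327.85° ⇒ minimal covering band is its complement: 360° − 327.85° = 32.15°.
Band runs from +171.64° eastward to -156.21°, crossing the antimeridian.

32.15°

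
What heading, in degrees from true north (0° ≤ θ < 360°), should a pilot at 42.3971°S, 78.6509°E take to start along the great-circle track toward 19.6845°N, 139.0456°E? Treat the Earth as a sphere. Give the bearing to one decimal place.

55.5°

Δλ = 139.0456 − 78.6509 = 60.3947°.
θ = atan2( sin Δλ · cos φ₂ , cos φ₁ · sin φ₂ − sin φ₁ · cos φ₂ · cos Δλ )
  = atan2(0.81864, 0.56239) = 55.512° → normalised to [0°, 360°): 55.512°.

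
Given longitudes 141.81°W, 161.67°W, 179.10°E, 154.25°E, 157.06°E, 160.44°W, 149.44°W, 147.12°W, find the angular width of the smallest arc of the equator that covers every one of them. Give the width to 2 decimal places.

63.94°

Sort the longitudes: -161.67°, -160.44°, -149.44°, -147.12°, -141.81°, +154.25°, +157.06°, +179.10°.
Eastward gaps between consecutive values (wrapping around): 1.23°, 11.00°, 2.32°, 5.31°, 296.06°, 2.81°, 22.04°, 19.23°.
Largest gap = 296.06° ⇒ minimal covering band is its complement: 360° − 296.06° = 63.94°.
Band runs from +154.25° eastward to -141.81°, crossing the antimeridian.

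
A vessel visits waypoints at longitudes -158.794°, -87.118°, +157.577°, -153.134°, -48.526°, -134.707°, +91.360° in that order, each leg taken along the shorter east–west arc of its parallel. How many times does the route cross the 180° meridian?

Leg 1: -158.794° → -87.118°, shortest Δλ = 71.676° (east) — does not cross 180°.
Leg 2: -87.118° → +157.577°, shortest Δλ = -115.305° (west) — crosses 180°.
Leg 3: +157.577° → -153.134°, shortest Δλ = 49.289° (east) — crosses 180°.
Leg 4: -153.134° → -48.526°, shortest Δλ = 104.608° (east) — does not cross 180°.
Leg 5: -48.526° → -134.707°, shortest Δλ = -86.181° (west) — does not cross 180°.
Leg 6: -134.707° → +91.360°, shortest Δλ = -133.933° (west) — crosses 180°.
Total crossings: 3.

3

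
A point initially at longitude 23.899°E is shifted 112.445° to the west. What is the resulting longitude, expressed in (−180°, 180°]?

Start at +23.899°; shift −112.445° → -88.546°.
-88.546° already lies in (−180°, 180°].

88.546°W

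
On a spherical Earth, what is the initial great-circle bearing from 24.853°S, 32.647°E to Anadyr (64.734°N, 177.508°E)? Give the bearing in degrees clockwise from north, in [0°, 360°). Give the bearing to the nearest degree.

Δλ = 177.508 − 32.647 = 144.861°.
θ = atan2( sin Δλ · cos φ₂ , cos φ₁ · sin φ₂ − sin φ₁ · cos φ₂ · cos Δλ )
  = atan2(0.24566, 0.67389) = 20.029° → normalised to [0°, 360°): 20.029°.

20°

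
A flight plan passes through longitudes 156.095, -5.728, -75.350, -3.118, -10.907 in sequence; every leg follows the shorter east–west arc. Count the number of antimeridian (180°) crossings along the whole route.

Leg 1: +156.095° → -5.728°, shortest Δλ = -161.823° (west) — does not cross 180°.
Leg 2: -5.728° → -75.350°, shortest Δλ = -69.622° (west) — does not cross 180°.
Leg 3: -75.350° → -3.118°, shortest Δλ = 72.232° (east) — does not cross 180°.
Leg 4: -3.118° → -10.907°, shortest Δλ = -7.789° (west) — does not cross 180°.
Total crossings: 0.

0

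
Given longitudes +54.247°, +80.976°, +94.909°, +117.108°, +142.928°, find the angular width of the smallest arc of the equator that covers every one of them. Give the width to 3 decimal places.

88.681°

Sort the longitudes: +54.247°, +80.976°, +94.909°, +117.108°, +142.928°.
Eastward gaps between consecutive values (wrapping around): 26.729°, 13.933°, 22.199°, 25.820°, 271.319°.
Largest gap = 271.319° ⇒ minimal covering band is its complement: 360° − 271.319° = 88.681°.
Band runs from +54.247° eastward to +142.928°.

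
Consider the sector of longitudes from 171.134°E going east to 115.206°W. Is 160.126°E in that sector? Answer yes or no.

Band width going east from +171.134° to -115.206°: ((-115.206 − 171.134) mod 360) = 73.660°.
Offset of +160.126° east of the west edge: ((160.126 − 171.134) mod 360) = 348.992°.
348.992° > 73.660° ⇒ outside.

No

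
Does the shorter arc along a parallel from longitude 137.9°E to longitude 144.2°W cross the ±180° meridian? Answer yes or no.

Naïve |-144.2 − 137.9| = 282.1° > 180°, so the shorter arc goes the other way round — across 180°.
Signed shortest Δλ = ((-144.2 − 137.9 + 180) mod 360) − 180 = 77.9°.
Going east by 77.9° from +137.9° passes through 180° before reaching -144.2°.

Yes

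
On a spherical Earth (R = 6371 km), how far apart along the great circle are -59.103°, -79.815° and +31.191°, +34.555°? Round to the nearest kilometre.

14314 km

Δλ = 34.555 − -79.815 = 114.370°.
Δφ = 31.191 − -59.103 = 90.294°.
a = sin²(Δφ/2) + cos φ₁ · cos φ₂ · sin²(Δλ/2) = 0.812827.
c = 2·atan2(√a, √(1−a)) = 2.24677 rad → d = 6371·c ≈ 14314.14 km.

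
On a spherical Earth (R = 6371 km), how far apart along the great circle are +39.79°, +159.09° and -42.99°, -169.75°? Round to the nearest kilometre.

9723 km

Δλ = -169.75 − 159.09 = -328.84°; wrapped into (−180°, 180°]: 31.16°.
Δφ = -42.99 − 39.79 = -82.78°.
a = sin²(Δφ/2) + cos φ₁ · cos φ₂ · sin²(Δλ/2) = 0.477706.
c = 2·atan2(√a, √(1−a)) = 1.52619 rad → d = 6371·c ≈ 9723.37 km.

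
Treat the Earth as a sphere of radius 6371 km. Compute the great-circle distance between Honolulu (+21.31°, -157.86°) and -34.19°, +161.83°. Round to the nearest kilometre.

Δλ = 161.83 − -157.86 = 319.69°; wrapped into (−180°, 180°]: -40.31°.
Δφ = -34.19 − 21.31 = -55.50°.
a = sin²(Δφ/2) + cos φ₁ · cos φ₂ · sin²(Δλ/2) = 0.308287.
c = 2·atan2(√a, √(1−a)) = 1.17729 rad → d = 6371·c ≈ 7500.54 km.

7501 km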